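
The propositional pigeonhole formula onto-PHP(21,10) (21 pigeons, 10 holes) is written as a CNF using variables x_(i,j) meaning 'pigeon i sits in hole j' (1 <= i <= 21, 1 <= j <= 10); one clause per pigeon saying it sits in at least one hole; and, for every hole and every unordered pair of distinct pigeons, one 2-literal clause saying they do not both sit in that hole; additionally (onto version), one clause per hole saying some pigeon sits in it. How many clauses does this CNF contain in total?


onto-PHP(21,10): 21 pigeons, 10 holes, 21*10 = 210 variables.
- pigeon clauses: one per pigeon -> 21 clauses
- hole clauses: 10 holes * C(21,2) = 10 * 210 -> 2100 clauses
- onto clauses: one per hole -> 10 clauses
Total clauses = 21 + 2100 + 10 = 2131

2131


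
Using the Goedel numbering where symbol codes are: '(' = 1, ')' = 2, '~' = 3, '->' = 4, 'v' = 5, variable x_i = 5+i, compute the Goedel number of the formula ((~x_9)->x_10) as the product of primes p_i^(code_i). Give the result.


Formula: ((~x_9)->x_10)
Symbol codes: [1, 1, 3, 14, 2, 4, 15, 2]
Primes: [2, 3, 5, 7, 11, 13, 17, 19]
p_1^1 = 2^1 = 2
p_2^1 = 3^1 = 3
p_3^3 = 5^3 = 125
p_4^14 = 7^14 = 678223072849
p_5^2 = 11^2 = 121
p_6^4 = 13^4 = 28561
p_7^15 = 17^15 = 2862423051509815793
p_8^2 = 19^2 = 361
Product = 1816492569612345449979053155919862101652750

1816492569612345449979053155919862101652750


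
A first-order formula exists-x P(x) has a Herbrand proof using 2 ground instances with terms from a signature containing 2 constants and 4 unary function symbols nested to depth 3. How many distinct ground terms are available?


Herbrand terms by depth:
Depth 0: 2 constants
Depth 1: 8 new terms (running total: 10)
Depth 2: 32 new terms (running total: 42)
Depth 3: 128 new terms (running total: 170)
Total distinct ground terms = 170

170


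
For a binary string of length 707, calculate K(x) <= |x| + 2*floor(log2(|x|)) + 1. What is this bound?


floor(log2(707)) = 9
2 * 9 = 18
K(x) <= 707 + 18 + 1 = 726

726


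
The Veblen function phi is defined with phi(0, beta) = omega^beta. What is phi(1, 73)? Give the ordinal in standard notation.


phi(1, 73):
phi(1, beta) = epsilon_beta (the beta-th epsilon number).
phi(1, 73) = epsilon_73

epsilon_73


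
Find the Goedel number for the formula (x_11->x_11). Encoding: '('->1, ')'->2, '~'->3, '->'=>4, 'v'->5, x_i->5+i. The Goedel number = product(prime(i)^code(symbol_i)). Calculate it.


Formula: (x_11->x_11)
Symbol codes: [1, 16, 4, 16, 2]
Primes: [2, 3, 5, 7, 11]
p_1^1 = 2^1 = 2
p_2^16 = 3^16 = 43046721
p_3^4 = 5^4 = 625
p_4^16 = 7^16 = 33232930569601
p_5^2 = 11^2 = 121
Product = 216373514399100280908551250

216373514399100280908551250


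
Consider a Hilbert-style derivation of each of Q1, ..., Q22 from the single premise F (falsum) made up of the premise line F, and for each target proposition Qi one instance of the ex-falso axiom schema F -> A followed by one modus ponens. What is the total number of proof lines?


Ex falso, line by line:
- 1 premise line (F)
- 22 targets, each needing 1 axiom instance (F -> Qi) + 1 MP = 2 lines: 2 * 22 = 44
Total = 1 + 44 = 45 lines.

45


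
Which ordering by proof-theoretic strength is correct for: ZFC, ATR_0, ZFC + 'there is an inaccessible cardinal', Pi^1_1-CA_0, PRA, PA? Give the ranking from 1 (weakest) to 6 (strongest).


Ordering by consistency strength:
1. PRA
2. PA
3. ATR_0
4. Pi^1_1-CA_0
5. ZFC
6. ZFC + 'there is an inaccessible cardinal'


ZFC=5, ATR_0=3, ZFC + 'there is an inaccessible cardinal'=6, Pi^1_1-CA_0=4, PRA=1, PA=2


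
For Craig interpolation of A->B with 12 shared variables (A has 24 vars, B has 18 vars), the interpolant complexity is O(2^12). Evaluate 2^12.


Shared atoms = 12
Craig interpolant size bound = 2^12
= 4096

4096


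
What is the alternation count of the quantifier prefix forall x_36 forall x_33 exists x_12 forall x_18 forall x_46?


Walk the prefix and count type changes:
  position 1: forall -> forall
  position 2: forall -> exists <-- alternation
  position 3: exists -> forall <-- alternation
  position 4: forall -> forall
Total alternations = 2

2


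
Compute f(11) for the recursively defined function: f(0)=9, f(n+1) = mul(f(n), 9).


f(0) = 9
f(1) = mul(f(0), 9) = mul(9, 9) = 81
f(2) = mul(f(1), 9) = mul(81, 9) = 729
f(3) = mul(f(2), 9) = mul(729, 9) = 6561
f(4) = mul(f(3), 9) = mul(6561, 9) = 59049
f(5) = mul(f(4), 9) = mul(59049, 9) = 531441
f(6) = mul(f(5), 9) = mul(531441, 9) = 4782969
f(7) = mul(f(6), 9) = mul(4782969, 9) = 43046721
f(8) = mul(f(7), 9) = mul(43046721, 9) = 387420489
f(9) = mul(f(8), 9) = mul(387420489, 9) = 3486784401
f(10) = mul(f(9), 9) = mul(3486784401, 9) = 31381059609
f(11) = mul(f(10), 9) = mul(31381059609, 9) = 282429536481


282429536481


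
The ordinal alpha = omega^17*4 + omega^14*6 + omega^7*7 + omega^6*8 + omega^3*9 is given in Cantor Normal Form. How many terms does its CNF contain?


CNF: omega^17*4 + omega^14*6 + omega^7*7 + omega^6*8 + omega^3*9
Count the summands separated by '+':
  term 1: omega^17*4
  term 2: omega^14*6
  term 3: omega^7*7
  term 4: omega^6*8
  term 5: omega^3*9
Total terms = 5

5


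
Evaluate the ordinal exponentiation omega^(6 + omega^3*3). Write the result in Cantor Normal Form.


omega^(6 + omega^3*3):
In ordinal addition a term is absorbed by a following term of strictly larger exponent: 0 < 3, so 6 + omega^3*3 = omega^3*3.
omega raised to a CNF ordinal is a single CNF term: Result = omega^(omega^3*3)

omega^(omega^3*3)


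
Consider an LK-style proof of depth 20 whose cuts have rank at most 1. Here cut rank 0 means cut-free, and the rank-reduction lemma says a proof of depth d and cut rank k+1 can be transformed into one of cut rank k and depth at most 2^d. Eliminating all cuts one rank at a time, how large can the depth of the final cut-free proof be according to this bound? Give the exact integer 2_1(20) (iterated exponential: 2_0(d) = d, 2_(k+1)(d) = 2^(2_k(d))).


Each rank reduction sends depth d to at most 2^d; cut rank r needs r reductions.
2_0(20) = 20
2_1(20) = 2^20 = 1048576
Cut-free depth bound = 1048576

1048576


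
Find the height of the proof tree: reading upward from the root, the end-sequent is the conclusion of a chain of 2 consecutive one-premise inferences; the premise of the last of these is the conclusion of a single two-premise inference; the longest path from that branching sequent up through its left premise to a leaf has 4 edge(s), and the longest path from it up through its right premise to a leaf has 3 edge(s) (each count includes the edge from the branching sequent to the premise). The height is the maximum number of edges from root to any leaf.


Longest path through the left premise: 4 edges (measured from the branching sequent)
Longest path through the right premise: 3 edges
Height of the subtree rooted at the branching sequent: max(4, 3) = 4
The branching sequent sits 2 edges above the root (the chain of one-premise inferences), so height = 4 + 2 = 6

6


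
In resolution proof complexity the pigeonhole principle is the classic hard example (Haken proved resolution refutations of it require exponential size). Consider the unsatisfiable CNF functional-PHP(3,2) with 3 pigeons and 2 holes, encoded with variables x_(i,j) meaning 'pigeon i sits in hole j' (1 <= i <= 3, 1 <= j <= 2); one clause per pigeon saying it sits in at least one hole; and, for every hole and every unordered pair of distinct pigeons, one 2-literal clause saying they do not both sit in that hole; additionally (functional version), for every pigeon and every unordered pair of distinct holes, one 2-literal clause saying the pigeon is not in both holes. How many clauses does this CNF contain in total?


functional-PHP(3,2): 3 pigeons, 2 holes, 3*2 = 6 variables.
- pigeon clauses: one per pigeon -> 3 clauses
- hole clauses: 2 holes * C(3,2) = 2 * 3 -> 6 clauses
- functional clauses: 3 pigeons * C(2,2) = 3 * 1 -> 3 clauses
Total clauses = 3 + 6 + 3 = 12

12


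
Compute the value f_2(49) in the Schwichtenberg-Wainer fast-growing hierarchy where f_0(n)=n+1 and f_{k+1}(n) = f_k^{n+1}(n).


f_2(49) = f_1^50(49)
f_1(m) = 2m + 1.
Iterating: f_1^k(n) = 2^k*(n+1) - 1.
f_2(49) = 2^50*(49+1) - 1 = 1125899906842624*50 - 1 = 56294995342131199

56294995342131199


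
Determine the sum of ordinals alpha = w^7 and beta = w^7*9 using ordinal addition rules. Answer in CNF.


Ordinal addition w^7 + w^7*9:
Both terms have the same exponent 7.
w^e*c + w^e*d = w^e*(c+d).
Result = w^7*(1+9) = w^7*10

w^7*10


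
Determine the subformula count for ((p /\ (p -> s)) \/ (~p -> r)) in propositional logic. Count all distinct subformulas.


Formula: ((p /\ (p -> s)) \/ (~p -> r))
Subformulas found:
  1. s
  2. r
  3. p
  4. ~p
  5. (p -> s)
  6. (~p -> r)
  7. (p /\ (p -> s))
  8. ((p /\ (p -> s)) \/ (~p -> r))
Total distinct subformulas = 8

8


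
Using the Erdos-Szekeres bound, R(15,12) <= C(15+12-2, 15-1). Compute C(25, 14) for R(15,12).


R(15,12) <= C(15+12-2, 15-1) = C(25, 14)
C(25, 14) = 25! / (14! * 11!)
= 4457400

4457400


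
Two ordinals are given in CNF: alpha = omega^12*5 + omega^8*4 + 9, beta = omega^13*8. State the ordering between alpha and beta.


Compare term by term from highest exponent:
alpha = omega^12*5 + omega^8*4 + 9
beta = omega^13*8
Term 1: alpha has omega^12*5, beta has omega^13*8
Term 2: alpha has omega^8*4, beta has omega^0*0
Term 3: alpha has omega^0*9, beta has omega^0*0
Result: alpha < beta

alpha < beta


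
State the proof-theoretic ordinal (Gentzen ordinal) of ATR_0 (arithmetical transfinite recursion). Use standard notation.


The proof-theoretic ordinal of ATR_0 (arithmetical transfinite recursion) is a standard result in ordinal analysis.
This ordinal is the supremum of order types of primitive recursive well-orderings
that the theory can prove to be well-ordered.
For ATR_0 (arithmetical transfinite recursion), the proof-theoretic ordinal is Gamma_0.

Gamma_0


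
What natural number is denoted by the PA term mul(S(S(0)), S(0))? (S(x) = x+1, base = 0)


mul(S^2(0), S^1(0)):
S^2(0) = 2
S^1(0) = 1
2 * 1 = 2

2


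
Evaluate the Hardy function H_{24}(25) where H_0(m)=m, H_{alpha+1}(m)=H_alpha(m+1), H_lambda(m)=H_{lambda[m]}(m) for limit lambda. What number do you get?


H_24(25):
For finite ordinals k, H_k(n) = n + k (each successor step adds 1).
H_24(25) = 25 + 24 = 49

49


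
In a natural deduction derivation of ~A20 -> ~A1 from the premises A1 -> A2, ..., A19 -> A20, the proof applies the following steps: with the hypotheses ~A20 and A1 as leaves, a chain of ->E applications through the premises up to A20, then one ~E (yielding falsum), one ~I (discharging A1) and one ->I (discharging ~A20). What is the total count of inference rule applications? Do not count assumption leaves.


From hypothesis A1, 19 ->E steps along the 19 premises yield A20.
~E with hypothesis ~A20 gives falsum (1 node); ~I discharging A1 gives ~A1 (1 node); ->I discharging ~A20 gives the goal (1 node).
Total = 19 + 3 = 22 inference nodes.

22


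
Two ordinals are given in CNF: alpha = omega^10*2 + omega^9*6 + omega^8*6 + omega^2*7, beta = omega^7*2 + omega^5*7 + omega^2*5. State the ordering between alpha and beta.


Compare term by term from highest exponent:
alpha = omega^10*2 + omega^9*6 + omega^8*6 + omega^2*7
beta = omega^7*2 + omega^5*7 + omega^2*5
Term 1: alpha has omega^10*2, beta has omega^7*2
Term 2: alpha has omega^9*6, beta has omega^5*7
Term 3: alpha has omega^8*6, beta has omega^2*5
Term 4: alpha has omega^2*7, beta has omega^0*0
Result: alpha > beta

alpha > beta


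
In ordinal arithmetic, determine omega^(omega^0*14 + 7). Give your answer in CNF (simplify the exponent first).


omega^(omega^0*14 + 7):
omega^0 = 1, so the exponent is 14 + 7 = 21 (finite ordinal addition).
Result = omega^21, already a single CNF term.

omega^21


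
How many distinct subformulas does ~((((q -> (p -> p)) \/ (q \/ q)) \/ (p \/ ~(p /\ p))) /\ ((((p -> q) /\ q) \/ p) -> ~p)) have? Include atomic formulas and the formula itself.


Formula: ~((((q -> (p -> p)) \/ (q \/ q)) \/ (p \/ ~(p /\ p))) /\ ((((p -> q) /\ q) \/ p) -> ~p))
Subformulas found:
  1. q
  2. p
  3. ~p
  4. (p -> p)
  5. (p /\ p)
  6. (p -> q)
  7. (q \/ q)
  8. ~(p /\ p)
  9. (q -> (p -> p))
  10. ((p -> q) /\ q)
  11. (p \/ ~(p /\ p))
  12. (((p -> q) /\ q) \/ p)
  13. ((q -> (p -> p)) \/ (q \/ q))
  14. ((((p -> q) /\ q) \/ p) -> ~p)
  15. (((q -> (p -> p)) \/ (q \/ q)) \/ (p \/ ~(p /\ p)))
  16. ((((q -> (p -> p)) \/ (q \/ q)) \/ (p \/ ~(p /\ p))) /\ ((((p -> q) /\ q) \/ p) -> ~p))
  17. ~((((q -> (p -> p)) \/ (q \/ q)) \/ (p \/ ~(p /\ p))) /\ ((((p -> q) /\ q) \/ p) -> ~p))
Total distinct subformulas = 17

17


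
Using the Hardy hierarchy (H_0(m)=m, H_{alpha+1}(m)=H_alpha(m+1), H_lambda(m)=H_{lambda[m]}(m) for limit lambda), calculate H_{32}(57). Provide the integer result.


H_32(57):
For finite ordinals k, H_k(n) = n + k (each successor step adds 1).
H_32(57) = 57 + 32 = 89

89


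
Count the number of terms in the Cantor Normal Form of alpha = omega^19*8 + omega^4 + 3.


CNF: omega^19*8 + omega^4 + 3
Count the summands separated by '+':
  term 1: omega^19*8
  term 2: omega^4
  term 3: 3
Total terms = 3

3


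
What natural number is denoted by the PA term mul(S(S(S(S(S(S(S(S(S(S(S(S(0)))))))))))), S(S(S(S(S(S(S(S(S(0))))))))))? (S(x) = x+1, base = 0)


mul(S^12(0), S^9(0)):
S^12(0) = 12
S^9(0) = 9
12 * 9 = 108

108


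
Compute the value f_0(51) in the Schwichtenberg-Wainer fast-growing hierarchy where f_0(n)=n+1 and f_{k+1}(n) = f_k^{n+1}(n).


f_0(51) = 51 + 1 = 52

52


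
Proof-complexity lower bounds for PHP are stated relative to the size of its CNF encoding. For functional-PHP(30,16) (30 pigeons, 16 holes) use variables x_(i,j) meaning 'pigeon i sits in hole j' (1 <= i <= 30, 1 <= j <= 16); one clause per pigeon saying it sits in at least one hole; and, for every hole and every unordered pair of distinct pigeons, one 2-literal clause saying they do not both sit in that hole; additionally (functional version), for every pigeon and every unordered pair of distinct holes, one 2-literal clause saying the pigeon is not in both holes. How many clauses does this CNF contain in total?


functional-PHP(30,16): 30 pigeons, 16 holes, 30*16 = 480 variables.
- pigeon clauses: one per pigeon -> 30 clauses
- hole clauses: 16 holes * C(30,2) = 16 * 435 -> 6960 clauses
- functional clauses: 30 pigeons * C(16,2) = 30 * 120 -> 3600 clauses
Total clauses = 30 + 6960 + 3600 = 10590

10590


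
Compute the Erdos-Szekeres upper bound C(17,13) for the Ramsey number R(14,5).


R(14,5) <= C(14+5-2, 14-1) = C(17, 13)
C(17, 13) = 17! / (13! * 4!)
= 2380

2380


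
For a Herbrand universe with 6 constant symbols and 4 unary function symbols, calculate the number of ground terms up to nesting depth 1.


Herbrand terms by depth:
Depth 0: 6 constants
Depth 1: 24 new terms (running total: 30)
Total distinct ground terms = 30

30


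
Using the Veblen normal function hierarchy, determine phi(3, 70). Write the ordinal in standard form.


phi(3, 70):
phi(3, beta) = eta_beta (the beta-th eta number, fixed point of zeta).
phi(3, 70) = eta_70

eta_70


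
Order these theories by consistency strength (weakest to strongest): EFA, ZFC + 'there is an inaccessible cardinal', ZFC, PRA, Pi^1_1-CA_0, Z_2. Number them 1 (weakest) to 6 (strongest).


Ordering by consistency strength:
1. EFA
2. PRA
3. Pi^1_1-CA_0
4. Z_2
5. ZFC
6. ZFC + 'there is an inaccessible cardinal'


EFA=1, ZFC + 'there is an inaccessible cardinal'=6, ZFC=5, PRA=2, Pi^1_1-CA_0=3, Z_2=4


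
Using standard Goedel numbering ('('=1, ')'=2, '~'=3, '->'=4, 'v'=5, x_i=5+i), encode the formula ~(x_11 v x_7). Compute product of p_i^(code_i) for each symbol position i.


Formula: ~(x_11 v x_7)
Symbol codes: [3, 1, 16, 5, 12, 2]
Primes: [2, 3, 5, 7, 11, 13]
p_1^3 = 2^3 = 8
p_2^1 = 3^1 = 3
p_3^16 = 5^16 = 152587890625
p_4^5 = 7^5 = 16807
p_5^12 = 11^12 = 3138428376721
p_6^2 = 13^2 = 169
Product = 32645282988119839390869140625000

32645282988119839390869140625000


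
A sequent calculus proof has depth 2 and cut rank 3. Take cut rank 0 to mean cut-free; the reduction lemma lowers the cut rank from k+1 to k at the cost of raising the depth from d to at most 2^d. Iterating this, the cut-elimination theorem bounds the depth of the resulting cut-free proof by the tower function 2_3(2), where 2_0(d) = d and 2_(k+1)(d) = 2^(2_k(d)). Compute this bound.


Each rank reduction sends depth d to at most 2^d; cut rank r needs r reductions.
2_0(2) = 2
2_1(2) = 2^2 = 4
2_2(2) = 2^4 = 16
2_3(2) = 2^16 = 65536
Cut-free depth bound = 65536

65536


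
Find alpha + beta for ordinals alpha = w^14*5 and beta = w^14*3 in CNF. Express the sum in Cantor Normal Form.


Ordinal addition w^14*5 + w^14*3:
Both terms have the same exponent 14.
w^e*c + w^e*d = w^e*(c+d).
Result = w^14*(5+3) = w^14*8

w^14*8


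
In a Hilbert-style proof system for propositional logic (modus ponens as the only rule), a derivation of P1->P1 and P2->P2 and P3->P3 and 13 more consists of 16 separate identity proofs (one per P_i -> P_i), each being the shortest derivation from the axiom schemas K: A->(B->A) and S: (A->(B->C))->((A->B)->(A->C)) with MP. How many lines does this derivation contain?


The shortest proof of A->A from K and S in the Hilbert calculus has exactly 5 lines:
(1) K instance A->((A->A)->A), (2) S instance, (3) MP on 1,2, (4) K instance A->(A->A), (5) MP on 3,4.
For 16 independent identities: 16 * 5 = 80 lines total.

80


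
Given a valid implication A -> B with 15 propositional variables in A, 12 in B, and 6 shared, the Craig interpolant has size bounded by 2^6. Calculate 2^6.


Shared atoms = 6
Craig interpolant size bound = 2^6
= 64

64


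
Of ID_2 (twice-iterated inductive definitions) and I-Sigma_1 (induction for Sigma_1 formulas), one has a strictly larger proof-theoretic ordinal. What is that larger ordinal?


Proof-theoretic ordinal of ID_2 (twice-iterated inductive definitions): psi_0(epsilon_{Omega_2+1})
Proof-theoretic ordinal of I-Sigma_1 (induction for Sigma_1 formulas): omega^omega
Comparing: omega^omega < psi_0(epsilon_{Omega_2+1}).
The larger ordinal is psi_0(epsilon_{Omega_2+1}) (from ID_2 (twice-iterated inductive definitions)).

psi_0(epsilon_{Omega_2+1})


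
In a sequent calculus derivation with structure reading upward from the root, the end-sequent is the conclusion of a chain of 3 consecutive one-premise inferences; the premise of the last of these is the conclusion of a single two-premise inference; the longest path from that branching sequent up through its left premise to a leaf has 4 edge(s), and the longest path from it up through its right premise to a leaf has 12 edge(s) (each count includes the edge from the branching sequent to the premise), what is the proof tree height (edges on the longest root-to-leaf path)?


Longest path through the left premise: 4 edges (measured from the branching sequent)
Longest path through the right premise: 12 edges
Height of the subtree rooted at the branching sequent: max(4, 12) = 12
The branching sequent sits 3 edges above the root (the chain of one-premise inferences), so height = 12 + 3 = 15

15


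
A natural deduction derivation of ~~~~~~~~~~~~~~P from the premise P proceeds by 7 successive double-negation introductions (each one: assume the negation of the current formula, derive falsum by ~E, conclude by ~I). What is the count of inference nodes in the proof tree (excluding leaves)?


Each double-negation introduction (from C infer ~~C) uses 2 inference nodes: one ~E (C and ~C give falsum) and one ~I (discharge ~C).
7 double negations = 7 * 2 = 14 inference nodes.

14


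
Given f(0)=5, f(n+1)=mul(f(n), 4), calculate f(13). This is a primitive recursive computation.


f(0) = 5
f(1) = mul(f(0), 4) = mul(5, 4) = 20
f(2) = mul(f(1), 4) = mul(20, 4) = 80
f(3) = mul(f(2), 4) = mul(80, 4) = 320
f(4) = mul(f(3), 4) = mul(320, 4) = 1280
f(5) = mul(f(4), 4) = mul(1280, 4) = 5120
f(6) = mul(f(5), 4) = mul(5120, 4) = 20480
f(7) = mul(f(6), 4) = mul(20480, 4) = 81920
f(8) = mul(f(7), 4) = mul(81920, 4) = 327680
f(9) = mul(f(8), 4) = mul(327680, 4) = 1310720
f(10) = mul(f(9), 4) = mul(1310720, 4) = 5242880
f(11) = mul(f(10), 4) = mul(5242880, 4) = 20971520
f(12) = mul(f(11), 4) = mul(20971520, 4) = 83886080
f(13) = mul(f(12), 4) = mul(83886080, 4) = 335544320


335544320


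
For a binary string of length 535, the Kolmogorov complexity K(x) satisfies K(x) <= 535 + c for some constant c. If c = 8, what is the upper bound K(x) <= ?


K(x) <= |x| + c = 535 + 8 = 543

543


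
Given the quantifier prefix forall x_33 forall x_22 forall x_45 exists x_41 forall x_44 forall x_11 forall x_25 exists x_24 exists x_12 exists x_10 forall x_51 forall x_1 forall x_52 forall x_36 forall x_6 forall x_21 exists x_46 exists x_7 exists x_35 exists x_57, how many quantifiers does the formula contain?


Quantifier prefix has 20 quantifier symbols.
Quantifier depth = 20

20


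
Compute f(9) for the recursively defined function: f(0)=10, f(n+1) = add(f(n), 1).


f(0) = 10
f(1) = add(f(0), 1) = add(10, 1) = 11
f(2) = add(f(1), 1) = add(11, 1) = 12
f(3) = add(f(2), 1) = add(12, 1) = 13
f(4) = add(f(3), 1) = add(13, 1) = 14
f(5) = add(f(4), 1) = add(14, 1) = 15
f(6) = add(f(5), 1) = add(15, 1) = 16
f(7) = add(f(6), 1) = add(16, 1) = 17
f(8) = add(f(7), 1) = add(17, 1) = 18
f(9) = add(f(8), 1) = add(18, 1) = 19


19


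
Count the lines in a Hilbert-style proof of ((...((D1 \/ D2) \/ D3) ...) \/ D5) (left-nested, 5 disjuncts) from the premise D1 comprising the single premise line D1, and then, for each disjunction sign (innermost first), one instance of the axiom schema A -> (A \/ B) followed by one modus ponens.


Building the left-nested 5-ary disjunction from D1:
- 1 premise line (D1)
- 5 disjuncts means 4 disjunction signs; each needs 1 axiom instance + 1 MP = 2 lines: 2 * 4 = 8
Total = 1 + 8 = 9 lines.

9


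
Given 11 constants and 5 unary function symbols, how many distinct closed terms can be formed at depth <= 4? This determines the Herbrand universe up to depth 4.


Herbrand terms by depth:
Depth 0: 11 constants
Depth 1: 55 new terms (running total: 66)
Depth 2: 275 new terms (running total: 341)
Depth 3: 1375 new terms (running total: 1716)
Depth 4: 6875 new terms (running total: 8591)
Total distinct ground terms = 8591

8591


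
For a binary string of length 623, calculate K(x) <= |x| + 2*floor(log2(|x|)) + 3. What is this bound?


floor(log2(623)) = 9
2 * 9 = 18
K(x) <= 623 + 18 + 3 = 644

644


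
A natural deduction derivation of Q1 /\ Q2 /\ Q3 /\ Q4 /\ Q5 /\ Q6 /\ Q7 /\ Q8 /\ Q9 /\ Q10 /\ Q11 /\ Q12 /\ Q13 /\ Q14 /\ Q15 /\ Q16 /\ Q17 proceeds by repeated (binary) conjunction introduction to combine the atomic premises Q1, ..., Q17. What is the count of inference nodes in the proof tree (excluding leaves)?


The target conjunction has 17 conjuncts, i.e. 16 binary /\ connectives.
Each conjunction-intro joins two pieces, so 17 atoms require 17-1 = 16 applications.
Total inference nodes = 16

16


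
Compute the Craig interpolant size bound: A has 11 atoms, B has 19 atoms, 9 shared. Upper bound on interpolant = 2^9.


Shared atoms = 9
Craig interpolant size bound = 2^9
= 512

512


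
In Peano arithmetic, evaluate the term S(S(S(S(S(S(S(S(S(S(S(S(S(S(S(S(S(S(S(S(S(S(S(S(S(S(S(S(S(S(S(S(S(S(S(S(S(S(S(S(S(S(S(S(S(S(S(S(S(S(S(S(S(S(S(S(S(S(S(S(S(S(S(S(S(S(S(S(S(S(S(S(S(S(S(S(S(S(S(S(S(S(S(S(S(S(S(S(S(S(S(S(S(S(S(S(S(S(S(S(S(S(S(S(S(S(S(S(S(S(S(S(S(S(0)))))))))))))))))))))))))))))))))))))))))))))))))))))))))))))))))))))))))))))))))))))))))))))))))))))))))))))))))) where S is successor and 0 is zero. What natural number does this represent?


Counting successors applied to 0:
114 applications of S to 0 = 114

114


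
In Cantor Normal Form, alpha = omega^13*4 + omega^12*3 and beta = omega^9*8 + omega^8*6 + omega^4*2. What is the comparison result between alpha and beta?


Compare term by term from highest exponent:
alpha = omega^13*4 + omega^12*3
beta = omega^9*8 + omega^8*6 + omega^4*2
Term 1: alpha has omega^13*4, beta has omega^9*8
Term 2: alpha has omega^12*3, beta has omega^8*6
Term 3: alpha has omega^0*0, beta has omega^4*2
Result: alpha > beta

alpha > beta


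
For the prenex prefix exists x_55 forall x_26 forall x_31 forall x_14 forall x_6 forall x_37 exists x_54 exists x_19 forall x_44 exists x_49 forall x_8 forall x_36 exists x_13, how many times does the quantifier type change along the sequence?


Walk the prefix and count type changes:
  position 1: exists -> forall <-- alternation
  position 2: forall -> forall
  position 3: forall -> forall
  position 4: forall -> forall
  position 5: forall -> forall
  position 6: forall -> exists <-- alternation
  position 7: exists -> exists
  position 8: exists -> forall <-- alternation
  position 9: forall -> exists <-- alternation
  position 10: exists -> forall <-- alternation
  position 11: forall -> forall
  position 12: forall -> exists <-- alternation
Total alternations = 6

6


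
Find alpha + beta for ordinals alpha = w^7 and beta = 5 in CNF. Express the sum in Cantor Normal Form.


Ordinal addition w^7 + 5:
Leading exponent of alpha (7) > leading exponent of beta (0).
Since alpha's term has higher exponent than beta's leading term,
the sum is simply alpha followed by beta.
Result = w^7 + 5

w^7 + 5


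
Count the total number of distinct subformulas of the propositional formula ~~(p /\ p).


Formula: ~~(p /\ p)
Subformulas found:
  1. p
  2. (p /\ p)
  3. ~(p /\ p)
  4. ~~(p /\ p)
Total distinct subformulas = 4

4


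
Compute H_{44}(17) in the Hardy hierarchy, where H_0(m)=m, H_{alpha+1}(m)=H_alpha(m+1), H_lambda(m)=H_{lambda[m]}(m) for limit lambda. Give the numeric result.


H_44(17):
For finite ordinals k, H_k(n) = n + k (each successor step adds 1).
H_44(17) = 17 + 44 = 61

61


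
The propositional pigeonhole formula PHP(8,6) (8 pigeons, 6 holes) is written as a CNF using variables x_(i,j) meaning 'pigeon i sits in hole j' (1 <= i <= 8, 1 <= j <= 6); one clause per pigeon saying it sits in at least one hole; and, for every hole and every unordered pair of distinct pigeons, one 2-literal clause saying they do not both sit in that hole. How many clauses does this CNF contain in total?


PHP(8,6): 8 pigeons, 6 holes, 8*6 = 48 variables.
- pigeon clauses: one per pigeon -> 8 clauses
- hole clauses: 6 holes * C(8,2) = 6 * 28 -> 168 clauses
Total clauses = 8 + 168 = 176

176


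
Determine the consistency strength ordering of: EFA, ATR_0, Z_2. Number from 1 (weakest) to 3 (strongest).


Ordering by consistency strength:
1. EFA
2. ATR_0
3. Z_2


EFA=1, ATR_0=2, Z_2=3


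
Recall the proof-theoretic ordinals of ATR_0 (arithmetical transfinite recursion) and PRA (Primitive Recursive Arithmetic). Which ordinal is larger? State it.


Proof-theoretic ordinal of ATR_0 (arithmetical transfinite recursion): Gamma_0
Proof-theoretic ordinal of PRA (Primitive Recursive Arithmetic): omega^omega
Comparing: omega^omega < Gamma_0.
The larger ordinal is Gamma_0 (from ATR_0 (arithmetical transfinite recursion)).

Gamma_0


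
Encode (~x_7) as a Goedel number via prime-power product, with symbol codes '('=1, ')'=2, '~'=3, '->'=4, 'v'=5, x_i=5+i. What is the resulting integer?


Formula: (~x_7)
Symbol codes: [1, 3, 12, 2]
Primes: [2, 3, 5, 7]
p_1^1 = 2^1 = 2
p_2^3 = 3^3 = 27
p_3^12 = 5^12 = 244140625
p_4^2 = 7^2 = 49
Product = 645996093750

645996093750


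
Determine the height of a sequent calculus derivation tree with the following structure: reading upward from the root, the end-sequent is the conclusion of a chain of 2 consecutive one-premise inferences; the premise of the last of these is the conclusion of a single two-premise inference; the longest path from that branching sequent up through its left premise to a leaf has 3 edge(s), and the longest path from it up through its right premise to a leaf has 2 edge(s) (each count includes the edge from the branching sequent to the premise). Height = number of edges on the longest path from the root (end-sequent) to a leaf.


Longest path through the left premise: 3 edges (measured from the branching sequent)
Longest path through the right premise: 2 edges
Height of the subtree rooted at the branching sequent: max(3, 2) = 3
The branching sequent sits 2 edges above the root (the chain of one-premise inferences), so height = 3 + 2 = 5

5


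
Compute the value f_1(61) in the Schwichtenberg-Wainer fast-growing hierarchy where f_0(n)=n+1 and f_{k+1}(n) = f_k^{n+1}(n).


f_1(61) = f_0^62(61)
f_0 adds 1 each time, applied 62 times.
f_1(61) = 61 + 62 = 123

123


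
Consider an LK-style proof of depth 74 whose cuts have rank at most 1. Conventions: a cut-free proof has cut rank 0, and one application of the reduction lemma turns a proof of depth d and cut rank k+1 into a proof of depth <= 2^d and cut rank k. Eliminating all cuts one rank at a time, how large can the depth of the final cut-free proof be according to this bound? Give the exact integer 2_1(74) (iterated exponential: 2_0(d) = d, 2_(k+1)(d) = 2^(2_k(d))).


Each rank reduction sends depth d to at most 2^d; cut rank r needs r reductions.
2_0(74) = 74
2_1(74) = 2^74 = 18889465931478580854784
Cut-free depth bound = 18889465931478580854784

18889465931478580854784


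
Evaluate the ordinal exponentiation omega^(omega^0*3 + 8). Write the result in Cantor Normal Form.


omega^(omega^0*3 + 8):
omega^0 = 1, so the exponent is 3 + 8 = 11 (finite ordinal addition).
Result = omega^11, already a single CNF term.

omega^11


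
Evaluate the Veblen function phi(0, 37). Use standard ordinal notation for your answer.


phi(0, 37):
phi(0, beta) = omega^beta by definition.
phi(0, 37) = omega^37

omega^37


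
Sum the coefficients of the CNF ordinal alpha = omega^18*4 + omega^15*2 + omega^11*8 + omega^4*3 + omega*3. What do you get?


CNF: omega^18*4 + omega^15*2 + omega^11*8 + omega^4*3 + omega*3
Coefficients: 4 + 2 + 8 + 3 + 3 = 20

20


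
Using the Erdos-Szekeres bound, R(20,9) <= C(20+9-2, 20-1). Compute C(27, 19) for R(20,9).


R(20,9) <= C(20+9-2, 20-1) = C(27, 19)
C(27, 19) = 27! / (19! * 8!)
= 2220075

2220075


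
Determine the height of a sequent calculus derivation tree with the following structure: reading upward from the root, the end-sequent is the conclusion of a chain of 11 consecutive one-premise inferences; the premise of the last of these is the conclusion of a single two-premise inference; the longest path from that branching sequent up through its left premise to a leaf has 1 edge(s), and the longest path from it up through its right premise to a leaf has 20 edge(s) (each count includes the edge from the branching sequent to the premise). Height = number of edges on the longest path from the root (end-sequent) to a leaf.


Longest path through the left premise: 1 edges (measured from the branching sequent)
Longest path through the right premise: 20 edges
Height of the subtree rooted at the branching sequent: max(1, 20) = 20
The branching sequent sits 11 edges above the root (the chain of one-premise inferences), so height = 20 + 11 = 31

31


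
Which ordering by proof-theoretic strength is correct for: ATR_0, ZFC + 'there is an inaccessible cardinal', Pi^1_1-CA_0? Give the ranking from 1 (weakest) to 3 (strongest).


Ordering by consistency strength:
1. ATR_0
2. Pi^1_1-CA_0
3. ZFC + 'there is an inaccessible cardinal'


ATR_0=1, ZFC + 'there is an inaccessible cardinal'=3, Pi^1_1-CA_0=2


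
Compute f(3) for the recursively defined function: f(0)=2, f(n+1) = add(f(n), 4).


f(0) = 2
f(1) = add(f(0), 4) = add(2, 4) = 6
f(2) = add(f(1), 4) = add(6, 4) = 10
f(3) = add(f(2), 4) = add(10, 4) = 14


14


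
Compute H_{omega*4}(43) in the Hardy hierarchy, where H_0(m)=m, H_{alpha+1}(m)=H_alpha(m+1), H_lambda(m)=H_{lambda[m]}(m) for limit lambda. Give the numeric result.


H_{omega*4}(43):
For the Hardy hierarchy, H_{omega*k}(n) = 2^k * n.
2^4 = 16.
16 * 43 = 688

688


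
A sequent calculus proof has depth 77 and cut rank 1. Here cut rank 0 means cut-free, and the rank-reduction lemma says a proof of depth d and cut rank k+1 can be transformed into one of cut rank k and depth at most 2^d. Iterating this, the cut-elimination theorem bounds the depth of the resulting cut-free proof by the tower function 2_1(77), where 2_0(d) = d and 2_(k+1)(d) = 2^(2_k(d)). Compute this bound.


Each rank reduction sends depth d to at most 2^d; cut rank r needs r reductions.
2_0(77) = 77
2_1(77) = 2^77 = 151115727451828646838272
Cut-free depth bound = 151115727451828646838272

151115727451828646838272


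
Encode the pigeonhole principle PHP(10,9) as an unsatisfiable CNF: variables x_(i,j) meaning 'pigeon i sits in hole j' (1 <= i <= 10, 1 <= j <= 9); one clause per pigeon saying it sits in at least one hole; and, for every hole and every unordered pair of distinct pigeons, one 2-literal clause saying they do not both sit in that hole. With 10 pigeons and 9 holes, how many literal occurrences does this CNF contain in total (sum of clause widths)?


PHP(10,9): 10 pigeons, 9 holes, 10*9 = 90 variables.
- pigeon clauses: one per pigeon -> 10 clauses of width 9 -> 90 literals
- hole clauses: 9 holes * C(10,2) = 9 * 45 -> 405 clauses of width 2 -> 810 literals
Total literal occurrences = 90 + 810 = 900

900


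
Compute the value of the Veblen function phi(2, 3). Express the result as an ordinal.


phi(2, 3):
phi(2, beta) = zeta_beta (the beta-th zeta number, fixed point of epsilon).
phi(2, 3) = zeta_3

zeta_3


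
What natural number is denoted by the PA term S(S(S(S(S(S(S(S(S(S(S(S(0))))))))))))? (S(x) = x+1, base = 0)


Counting successors applied to 0:
12 applications of S to 0 = 12

12


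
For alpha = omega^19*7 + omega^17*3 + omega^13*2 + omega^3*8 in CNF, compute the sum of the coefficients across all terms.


CNF: omega^19*7 + omega^17*3 + omega^13*2 + omega^3*8
Coefficients: 7 + 3 + 2 + 8 = 20

20


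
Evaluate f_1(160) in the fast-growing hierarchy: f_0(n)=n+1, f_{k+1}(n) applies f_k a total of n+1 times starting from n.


f_1(160) = f_0^161(160)
f_0 adds 1 each time, applied 161 times.
f_1(160) = 160 + 161 = 321

321


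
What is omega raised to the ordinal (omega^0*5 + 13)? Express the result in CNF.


omega^(omega^0*5 + 13):
omega^0 = 1, so the exponent is 5 + 13 = 18 (finite ordinal addition).
Result = omega^18, already a single CNF term.

omega^18


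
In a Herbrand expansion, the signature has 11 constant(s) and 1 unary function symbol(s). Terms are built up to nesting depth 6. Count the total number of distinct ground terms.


Herbrand terms by depth:
Depth 0: 11 constants
Depth 1: 11 new terms (running total: 22)
Depth 2: 11 new terms (running total: 33)
Depth 3: 11 new terms (running total: 44)
Depth 4: 11 new terms (running total: 55)
Depth 5: 11 new terms (running total: 66)
Depth 6: 11 new terms (running total: 77)
Total distinct ground terms = 77

77


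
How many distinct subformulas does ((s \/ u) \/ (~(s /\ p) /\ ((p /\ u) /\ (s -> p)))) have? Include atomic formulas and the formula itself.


Formula: ((s \/ u) \/ (~(s /\ p) /\ ((p /\ u) /\ (s -> p))))
Subformulas found:
  1. u
  2. s
  3. p
  4. (s -> p)
  5. (s /\ p)
  6. (p /\ u)
  7. (s \/ u)
  8. ~(s /\ p)
  9. ((p /\ u) /\ (s -> p))
  10. (~(s /\ p) /\ ((p /\ u) /\ (s -> p)))
  11. ((s \/ u) \/ (~(s /\ p) /\ ((p /\ u) /\ (s -> p))))
Total distinct subformulas = 11

11


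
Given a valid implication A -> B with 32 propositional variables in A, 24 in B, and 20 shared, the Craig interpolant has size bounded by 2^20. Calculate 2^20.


Shared atoms = 20
Craig interpolant size bound = 2^20
= 1048576

1048576


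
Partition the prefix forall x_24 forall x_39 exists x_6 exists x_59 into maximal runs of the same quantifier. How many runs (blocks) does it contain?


Alternations = 1.
Blocks = alternations + 1 = 2

2


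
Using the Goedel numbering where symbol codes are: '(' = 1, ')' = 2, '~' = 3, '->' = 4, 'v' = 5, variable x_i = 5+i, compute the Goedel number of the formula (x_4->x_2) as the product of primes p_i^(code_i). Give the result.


Formula: (x_4->x_2)
Symbol codes: [1, 9, 4, 7, 2]
Primes: [2, 3, 5, 7, 11]
p_1^1 = 2^1 = 2
p_2^9 = 3^9 = 19683
p_3^4 = 5^4 = 625
p_4^7 = 7^7 = 823543
p_5^2 = 11^2 = 121
Product = 2451731776436250

2451731776436250


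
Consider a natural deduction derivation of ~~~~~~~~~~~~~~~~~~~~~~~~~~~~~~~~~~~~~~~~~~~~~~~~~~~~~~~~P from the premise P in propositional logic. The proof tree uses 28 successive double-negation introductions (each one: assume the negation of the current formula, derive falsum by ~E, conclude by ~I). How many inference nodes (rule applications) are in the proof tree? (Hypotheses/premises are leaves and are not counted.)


Each double-negation introduction (from C infer ~~C) uses 2 inference nodes: one ~E (C and ~C give falsum) and one ~I (discharge ~C).
28 double negations = 28 * 2 = 56 inference nodes.

56


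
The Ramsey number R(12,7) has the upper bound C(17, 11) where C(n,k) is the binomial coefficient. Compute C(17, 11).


R(12,7) <= C(12+7-2, 12-1) = C(17, 11)
C(17, 11) = 17! / (11! * 6!)
= 12376

12376


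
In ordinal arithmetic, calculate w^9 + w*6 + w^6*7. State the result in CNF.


Ordinal addition (w^9 + w*6) + w^6*7:
alpha's leading term has exponent 9 > beta's exponent 6, so it survives.
alpha's tail term has exponent 1 < beta's exponent 6, so it is absorbed by beta.
In ordinal addition, any term followed by a strictly larger-exponent term is absorbed.
Result = w^9 + w^6*7

w^9 + w^6*7


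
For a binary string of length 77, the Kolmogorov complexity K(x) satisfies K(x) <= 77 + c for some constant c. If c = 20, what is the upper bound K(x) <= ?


K(x) <= |x| + c = 77 + 20 = 97

97


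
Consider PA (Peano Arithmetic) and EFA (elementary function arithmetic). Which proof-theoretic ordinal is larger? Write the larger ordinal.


Proof-theoretic ordinal of PA (Peano Arithmetic): epsilon_0
Proof-theoretic ordinal of EFA (elementary function arithmetic): omega^3
Comparing: omega^3 < epsilon_0.
The larger ordinal is epsilon_0 (from PA (Peano Arithmetic)).

epsilon_0


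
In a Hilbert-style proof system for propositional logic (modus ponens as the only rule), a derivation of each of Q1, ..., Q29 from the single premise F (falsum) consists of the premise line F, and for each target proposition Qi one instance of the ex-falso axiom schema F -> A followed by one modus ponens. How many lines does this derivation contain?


Ex falso, line by line:
- 1 premise line (F)
- 29 targets, each needing 1 axiom instance (F -> Qi) + 1 MP = 2 lines: 2 * 29 = 58
Total = 1 + 58 = 59 lines.

59


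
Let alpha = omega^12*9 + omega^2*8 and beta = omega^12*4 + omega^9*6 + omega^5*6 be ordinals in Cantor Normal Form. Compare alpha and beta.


Compare term by term from highest exponent:
alpha = omega^12*9 + omega^2*8
beta = omega^12*4 + omega^9*6 + omega^5*6
Term 1: alpha has omega^12*9, beta has omega^12*4
Term 2: alpha has omega^2*8, beta has omega^9*6
Term 3: alpha has omega^0*0, beta has omega^5*6
Result: alpha > beta

alpha > beta


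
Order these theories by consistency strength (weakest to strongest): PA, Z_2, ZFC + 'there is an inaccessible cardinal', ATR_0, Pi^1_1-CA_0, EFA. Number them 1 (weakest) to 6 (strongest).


Ordering by consistency strength:
1. EFA
2. PA
3. ATR_0
4. Pi^1_1-CA_0
5. Z_2
6. ZFC + 'there is an inaccessible cardinal'


PA=2, Z_2=5, ZFC + 'there is an inaccessible cardinal'=6, ATR_0=3, Pi^1_1-CA_0=4, EFA=1


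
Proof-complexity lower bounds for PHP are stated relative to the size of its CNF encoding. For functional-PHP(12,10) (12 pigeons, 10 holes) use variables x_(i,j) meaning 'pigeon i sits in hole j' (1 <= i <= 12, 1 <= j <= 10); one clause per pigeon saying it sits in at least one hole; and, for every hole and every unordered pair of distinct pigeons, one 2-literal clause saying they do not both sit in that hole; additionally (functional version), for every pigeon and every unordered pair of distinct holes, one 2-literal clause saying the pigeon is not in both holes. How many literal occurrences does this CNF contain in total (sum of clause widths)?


functional-PHP(12,10): 12 pigeons, 10 holes, 12*10 = 120 variables.
- pigeon clauses: one per pigeon -> 12 clauses of width 10 -> 120 literals
- hole clauses: 10 holes * C(12,2) = 10 * 66 -> 660 clauses of width 2 -> 1320 literals
- functional clauses: 12 pigeons * C(10,2) = 12 * 45 -> 540 clauses of width 2 -> 1080 literals
Total literal occurrences = 120 + 1320 + 1080 = 2520

2520
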